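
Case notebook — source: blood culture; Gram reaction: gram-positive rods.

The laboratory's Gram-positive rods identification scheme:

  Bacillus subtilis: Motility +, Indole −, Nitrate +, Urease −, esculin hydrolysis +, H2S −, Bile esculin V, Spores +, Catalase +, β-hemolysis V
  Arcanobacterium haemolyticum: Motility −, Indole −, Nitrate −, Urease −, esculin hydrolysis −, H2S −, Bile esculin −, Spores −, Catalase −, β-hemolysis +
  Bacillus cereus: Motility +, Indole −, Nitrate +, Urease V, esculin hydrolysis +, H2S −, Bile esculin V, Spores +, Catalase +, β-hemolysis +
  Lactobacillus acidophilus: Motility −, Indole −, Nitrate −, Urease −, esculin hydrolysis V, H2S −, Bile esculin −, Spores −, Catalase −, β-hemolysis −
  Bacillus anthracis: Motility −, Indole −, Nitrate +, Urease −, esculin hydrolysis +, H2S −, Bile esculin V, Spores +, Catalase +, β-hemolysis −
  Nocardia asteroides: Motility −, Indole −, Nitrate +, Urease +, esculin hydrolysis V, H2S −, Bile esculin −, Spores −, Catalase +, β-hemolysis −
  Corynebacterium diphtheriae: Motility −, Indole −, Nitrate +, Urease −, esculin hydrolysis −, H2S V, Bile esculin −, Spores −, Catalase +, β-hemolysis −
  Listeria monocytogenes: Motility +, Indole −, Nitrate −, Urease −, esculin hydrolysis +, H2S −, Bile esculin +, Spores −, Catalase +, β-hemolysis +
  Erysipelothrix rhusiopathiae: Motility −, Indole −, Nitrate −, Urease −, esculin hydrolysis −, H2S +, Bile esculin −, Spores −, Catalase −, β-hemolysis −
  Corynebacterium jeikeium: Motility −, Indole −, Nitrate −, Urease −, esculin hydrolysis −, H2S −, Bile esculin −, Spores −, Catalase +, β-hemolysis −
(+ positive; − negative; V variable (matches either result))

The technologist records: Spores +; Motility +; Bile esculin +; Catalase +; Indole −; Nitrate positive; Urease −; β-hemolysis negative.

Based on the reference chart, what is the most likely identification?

Bacillus subtilis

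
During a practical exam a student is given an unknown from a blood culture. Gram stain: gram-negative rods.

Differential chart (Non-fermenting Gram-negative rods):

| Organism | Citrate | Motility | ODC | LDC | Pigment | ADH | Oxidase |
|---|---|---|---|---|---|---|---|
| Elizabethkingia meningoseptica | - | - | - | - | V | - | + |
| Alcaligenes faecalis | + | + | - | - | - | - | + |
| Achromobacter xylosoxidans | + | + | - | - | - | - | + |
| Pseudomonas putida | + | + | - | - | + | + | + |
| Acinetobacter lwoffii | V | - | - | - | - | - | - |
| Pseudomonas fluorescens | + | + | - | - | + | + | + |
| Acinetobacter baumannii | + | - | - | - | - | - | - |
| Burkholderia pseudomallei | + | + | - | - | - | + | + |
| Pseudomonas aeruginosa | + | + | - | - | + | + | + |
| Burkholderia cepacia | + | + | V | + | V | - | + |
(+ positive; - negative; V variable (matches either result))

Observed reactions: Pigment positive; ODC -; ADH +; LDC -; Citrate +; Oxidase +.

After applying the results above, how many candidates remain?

Citrate +: excludes Elizabethkingia meningoseptica — 9 left.
Oxidase +: excludes Acinetobacter lwoffii, Acinetobacter baumannii — 7 left.
ADH +: excludes Alcaligenes faecalis, Achromobacter xylosoxidans, Burkholderia cepacia — 4 left.
ODC -: all 4 remaining candidates are consistent.
LDC -: all 4 remaining candidates are consistent.
Pigment +: excludes Burkholderia pseudomallei — 3 left.
Still consistent: Pseudomonas aeruginosa, Pseudomonas fluorescens, Pseudomonas putida.

3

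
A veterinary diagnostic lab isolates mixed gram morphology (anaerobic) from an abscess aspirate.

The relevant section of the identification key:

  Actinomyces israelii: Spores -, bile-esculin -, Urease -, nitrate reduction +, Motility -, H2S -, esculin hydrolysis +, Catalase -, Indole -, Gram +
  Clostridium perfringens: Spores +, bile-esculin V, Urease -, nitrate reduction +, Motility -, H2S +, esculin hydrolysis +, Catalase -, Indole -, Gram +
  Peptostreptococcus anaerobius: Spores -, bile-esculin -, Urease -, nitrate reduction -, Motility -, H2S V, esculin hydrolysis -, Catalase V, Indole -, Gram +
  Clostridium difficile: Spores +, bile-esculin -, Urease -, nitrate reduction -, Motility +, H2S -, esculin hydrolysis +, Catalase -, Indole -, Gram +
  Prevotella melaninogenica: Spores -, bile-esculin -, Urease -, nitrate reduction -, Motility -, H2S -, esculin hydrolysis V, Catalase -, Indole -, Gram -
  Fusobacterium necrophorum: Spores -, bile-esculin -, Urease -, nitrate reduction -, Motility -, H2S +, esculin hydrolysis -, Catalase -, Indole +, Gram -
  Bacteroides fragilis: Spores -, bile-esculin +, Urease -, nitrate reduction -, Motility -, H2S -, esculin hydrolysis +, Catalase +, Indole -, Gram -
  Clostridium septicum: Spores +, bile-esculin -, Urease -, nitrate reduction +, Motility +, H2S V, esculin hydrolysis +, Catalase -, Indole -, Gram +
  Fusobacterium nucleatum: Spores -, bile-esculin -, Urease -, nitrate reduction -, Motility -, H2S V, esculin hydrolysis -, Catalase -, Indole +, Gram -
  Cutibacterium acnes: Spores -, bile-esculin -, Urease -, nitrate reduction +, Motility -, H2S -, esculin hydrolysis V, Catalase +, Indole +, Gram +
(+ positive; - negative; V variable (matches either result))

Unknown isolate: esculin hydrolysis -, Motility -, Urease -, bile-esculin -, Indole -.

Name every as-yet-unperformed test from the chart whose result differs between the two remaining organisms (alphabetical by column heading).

Indole -: excludes Fusobacterium necrophorum, Fusobacterium nucleatum, Cutibacterium acnes — 7 left.
Urease -: all 7 remaining candidates are consistent.
Motility -: excludes Clostridium difficile, Clostridium septicum — 5 left.
bile-esculin -: excludes Bacteroides fragilis — 4 left.
esculin hydrolysis -: excludes Actinomyces israelii, Clostridium perfringens — 2 left.
Two candidates remain: Peptostreptococcus anaerobius and Prevotella melaninogenica.
  Spores: - vs - — same for both, does not separate.
  nitrate reduction: - vs - — same for both, does not separate.
  H2S: V vs - — variable for at least one, does not separate.
  Catalase: V vs - — variable for at least one, does not separate.
  Gram: Peptostreptococcus anaerobius +, Prevotella melaninogenica - — discriminates.

Gram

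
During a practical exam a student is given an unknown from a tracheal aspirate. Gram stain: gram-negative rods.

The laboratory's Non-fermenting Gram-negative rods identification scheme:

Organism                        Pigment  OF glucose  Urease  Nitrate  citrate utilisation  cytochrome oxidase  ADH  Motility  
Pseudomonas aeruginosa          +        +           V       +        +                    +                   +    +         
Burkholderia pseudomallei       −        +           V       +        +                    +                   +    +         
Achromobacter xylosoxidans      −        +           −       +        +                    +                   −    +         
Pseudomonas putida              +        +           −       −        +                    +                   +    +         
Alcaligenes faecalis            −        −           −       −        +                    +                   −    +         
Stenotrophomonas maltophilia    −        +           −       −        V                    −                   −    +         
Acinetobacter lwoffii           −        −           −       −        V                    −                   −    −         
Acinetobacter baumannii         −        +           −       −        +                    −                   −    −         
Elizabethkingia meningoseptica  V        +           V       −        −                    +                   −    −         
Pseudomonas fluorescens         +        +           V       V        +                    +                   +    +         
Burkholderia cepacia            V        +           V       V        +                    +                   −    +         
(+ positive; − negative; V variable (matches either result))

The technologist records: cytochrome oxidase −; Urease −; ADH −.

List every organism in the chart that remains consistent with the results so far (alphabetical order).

Acinetobacter baumannii, Acinetobacter lwoffii, Stenotrophomonas maltophilia

cytochrome oxidase −: excludes 8 organisms — 3 left.
ADH −: all 3 remaining candidates are consistent.
Urease −: all 3 remaining candidates are consistent.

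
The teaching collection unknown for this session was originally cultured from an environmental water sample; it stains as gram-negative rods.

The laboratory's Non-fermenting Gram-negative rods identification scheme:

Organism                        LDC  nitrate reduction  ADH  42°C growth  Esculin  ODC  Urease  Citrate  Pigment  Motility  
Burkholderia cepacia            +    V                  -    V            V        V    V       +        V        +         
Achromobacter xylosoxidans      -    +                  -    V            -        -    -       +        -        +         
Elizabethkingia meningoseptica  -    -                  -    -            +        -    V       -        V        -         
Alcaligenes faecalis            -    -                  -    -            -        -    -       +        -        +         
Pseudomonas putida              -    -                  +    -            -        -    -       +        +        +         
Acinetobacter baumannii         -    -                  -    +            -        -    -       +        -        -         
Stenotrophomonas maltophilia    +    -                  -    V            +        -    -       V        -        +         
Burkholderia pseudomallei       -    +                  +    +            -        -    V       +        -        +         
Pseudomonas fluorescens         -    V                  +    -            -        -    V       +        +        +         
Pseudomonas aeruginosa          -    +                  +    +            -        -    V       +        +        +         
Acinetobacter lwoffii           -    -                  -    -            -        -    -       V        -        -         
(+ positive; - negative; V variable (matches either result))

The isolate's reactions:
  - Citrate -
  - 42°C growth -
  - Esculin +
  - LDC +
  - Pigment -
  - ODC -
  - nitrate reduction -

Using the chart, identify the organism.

LDC +: excludes 9 organisms — 2 left.
Esculin +: all 2 remaining candidates are consistent.
Citrate -: excludes Burkholderia cepacia — 1 left.
42°C growth -: the one remaining candidate is consistent.
ODC -: the one remaining candidate is consistent.
Pigment -: the one remaining candidate is consistent.
nitrate reduction -: the one remaining candidate is consistent.

Stenotrophomonas maltophilia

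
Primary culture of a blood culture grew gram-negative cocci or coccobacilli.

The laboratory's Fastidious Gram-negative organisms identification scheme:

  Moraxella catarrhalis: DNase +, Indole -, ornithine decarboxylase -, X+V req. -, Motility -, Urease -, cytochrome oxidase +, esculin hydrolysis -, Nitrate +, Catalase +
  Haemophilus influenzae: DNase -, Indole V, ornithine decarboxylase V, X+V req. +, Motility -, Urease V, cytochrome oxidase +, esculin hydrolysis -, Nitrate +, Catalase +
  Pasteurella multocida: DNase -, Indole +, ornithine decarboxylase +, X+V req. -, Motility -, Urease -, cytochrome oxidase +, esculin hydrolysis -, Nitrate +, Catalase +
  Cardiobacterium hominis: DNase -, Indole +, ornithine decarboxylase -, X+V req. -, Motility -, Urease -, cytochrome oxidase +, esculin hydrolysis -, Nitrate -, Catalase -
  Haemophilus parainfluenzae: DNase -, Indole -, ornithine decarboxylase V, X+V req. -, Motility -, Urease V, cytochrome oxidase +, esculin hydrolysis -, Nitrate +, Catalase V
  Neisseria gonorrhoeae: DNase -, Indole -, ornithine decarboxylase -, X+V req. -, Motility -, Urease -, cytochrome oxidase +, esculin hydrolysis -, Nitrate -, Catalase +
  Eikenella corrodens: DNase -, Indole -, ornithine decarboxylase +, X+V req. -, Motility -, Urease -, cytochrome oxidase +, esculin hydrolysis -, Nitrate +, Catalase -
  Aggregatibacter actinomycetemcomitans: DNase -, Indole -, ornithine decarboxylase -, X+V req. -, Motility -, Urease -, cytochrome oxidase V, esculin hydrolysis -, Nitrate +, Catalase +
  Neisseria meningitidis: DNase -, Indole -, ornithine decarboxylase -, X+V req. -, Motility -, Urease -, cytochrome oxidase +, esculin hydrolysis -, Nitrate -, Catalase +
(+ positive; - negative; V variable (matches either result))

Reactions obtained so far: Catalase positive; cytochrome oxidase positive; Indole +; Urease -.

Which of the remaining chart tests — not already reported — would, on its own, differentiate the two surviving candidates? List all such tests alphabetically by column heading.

X+V req.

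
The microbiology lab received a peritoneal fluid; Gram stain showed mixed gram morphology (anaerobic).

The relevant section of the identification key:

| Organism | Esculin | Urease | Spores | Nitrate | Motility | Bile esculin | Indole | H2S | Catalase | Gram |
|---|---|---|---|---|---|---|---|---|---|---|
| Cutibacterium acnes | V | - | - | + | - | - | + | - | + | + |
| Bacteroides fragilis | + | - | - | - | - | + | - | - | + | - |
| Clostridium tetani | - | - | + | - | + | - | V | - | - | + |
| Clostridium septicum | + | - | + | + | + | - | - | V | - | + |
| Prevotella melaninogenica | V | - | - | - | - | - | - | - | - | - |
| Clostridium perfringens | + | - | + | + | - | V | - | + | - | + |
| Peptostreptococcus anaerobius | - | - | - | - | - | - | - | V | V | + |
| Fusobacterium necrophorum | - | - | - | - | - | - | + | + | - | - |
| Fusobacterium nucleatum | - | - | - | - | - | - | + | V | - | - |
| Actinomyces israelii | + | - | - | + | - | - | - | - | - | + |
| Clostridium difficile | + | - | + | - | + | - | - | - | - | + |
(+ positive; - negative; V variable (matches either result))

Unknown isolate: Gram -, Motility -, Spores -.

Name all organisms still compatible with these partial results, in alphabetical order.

Bacteroides fragilis, Fusobacterium necrophorum, Fusobacterium nucleatum, Prevotella melaninogenica

Motility -: excludes Clostridium tetani, Clostridium septicum, Clostridium difficile — 8 left.
Spores -: excludes Clostridium perfringens — 7 left.
Gram -: excludes Cutibacterium acnes, Peptostreptococcus anaerobius, Actinomyces israelii — 4 left.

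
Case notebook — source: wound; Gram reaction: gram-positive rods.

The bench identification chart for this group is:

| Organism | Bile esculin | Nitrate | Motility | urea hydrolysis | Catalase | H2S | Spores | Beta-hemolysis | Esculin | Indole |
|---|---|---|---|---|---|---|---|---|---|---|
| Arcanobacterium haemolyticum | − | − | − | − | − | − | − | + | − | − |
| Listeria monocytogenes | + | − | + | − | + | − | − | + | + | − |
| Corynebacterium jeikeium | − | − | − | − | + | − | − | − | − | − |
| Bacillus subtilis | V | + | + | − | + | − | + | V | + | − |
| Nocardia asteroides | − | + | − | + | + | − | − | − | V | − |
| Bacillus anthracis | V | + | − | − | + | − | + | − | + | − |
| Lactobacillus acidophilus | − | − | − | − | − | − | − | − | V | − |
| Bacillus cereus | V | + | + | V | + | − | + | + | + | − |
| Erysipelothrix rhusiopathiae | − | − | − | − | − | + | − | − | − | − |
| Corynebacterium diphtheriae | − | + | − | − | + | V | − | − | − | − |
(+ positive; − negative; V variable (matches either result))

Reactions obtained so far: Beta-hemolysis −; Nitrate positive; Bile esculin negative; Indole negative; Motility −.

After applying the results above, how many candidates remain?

3

Bile esculin −: excludes Listeria monocytogenes — 9 left.
Indole −: all 9 remaining candidates are consistent.
Motility −: excludes Bacillus subtilis, Bacillus cereus — 7 left.
Beta-hemolysis −: excludes Arcanobacterium haemolyticum — 6 left.
Nitrate +: excludes Corynebacterium jeikeium, Lactobacillus acidophilus, Erysipelothrix rhusiopathiae — 3 left.
Still consistent: Bacillus anthracis, Corynebacterium diphtheriae, Nocardia asteroides.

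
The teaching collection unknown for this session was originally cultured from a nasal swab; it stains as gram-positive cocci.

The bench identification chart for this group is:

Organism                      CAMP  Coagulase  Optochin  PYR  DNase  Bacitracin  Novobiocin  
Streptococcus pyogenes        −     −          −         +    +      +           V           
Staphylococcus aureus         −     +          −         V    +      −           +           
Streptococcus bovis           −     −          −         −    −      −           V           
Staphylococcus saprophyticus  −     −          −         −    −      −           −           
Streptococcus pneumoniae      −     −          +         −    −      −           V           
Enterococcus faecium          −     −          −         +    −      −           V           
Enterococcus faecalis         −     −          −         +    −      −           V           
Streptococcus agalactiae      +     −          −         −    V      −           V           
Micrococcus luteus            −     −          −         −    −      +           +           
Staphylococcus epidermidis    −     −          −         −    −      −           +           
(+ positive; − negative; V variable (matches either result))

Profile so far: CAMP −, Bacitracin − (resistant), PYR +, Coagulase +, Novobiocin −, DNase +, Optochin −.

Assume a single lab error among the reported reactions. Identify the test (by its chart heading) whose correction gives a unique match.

As reported, no row in the chart matches all 7 reactions.
Reversing Coagulase → still no organism matches.
Reversing CAMP → still no organism matches.
Reversing DNase → still no organism matches.
Reversing Novobiocin (to +) → unique match: Staphylococcus aureus.
Reversing Bacitracin → still no organism matches.
Reversing Optochin → still no organism matches.
Reversing PYR → still no organism matches.

Novobiocin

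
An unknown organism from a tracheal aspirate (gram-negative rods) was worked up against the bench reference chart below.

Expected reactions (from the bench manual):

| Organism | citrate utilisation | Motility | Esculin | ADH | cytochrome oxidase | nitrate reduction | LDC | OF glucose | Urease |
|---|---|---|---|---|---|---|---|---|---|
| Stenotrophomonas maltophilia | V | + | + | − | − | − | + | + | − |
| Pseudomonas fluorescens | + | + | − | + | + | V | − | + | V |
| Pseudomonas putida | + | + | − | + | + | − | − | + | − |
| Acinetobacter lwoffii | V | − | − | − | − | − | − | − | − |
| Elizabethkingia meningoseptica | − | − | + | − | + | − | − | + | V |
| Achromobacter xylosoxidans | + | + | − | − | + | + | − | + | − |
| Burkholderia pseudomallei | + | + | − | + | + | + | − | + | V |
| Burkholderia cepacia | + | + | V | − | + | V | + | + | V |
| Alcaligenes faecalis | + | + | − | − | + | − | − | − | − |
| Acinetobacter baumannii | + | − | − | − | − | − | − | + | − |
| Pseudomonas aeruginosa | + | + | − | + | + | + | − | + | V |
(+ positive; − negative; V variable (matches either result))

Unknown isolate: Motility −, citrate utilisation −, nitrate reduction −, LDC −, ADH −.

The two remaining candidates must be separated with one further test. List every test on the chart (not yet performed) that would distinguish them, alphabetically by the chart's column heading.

ADH −: excludes Pseudomonas fluorescens, Pseudomonas putida, Burkholderia pseudomallei, Pseudomonas aeruginosa — 7 left.
nitrate reduction −: excludes Achromobacter xylosoxidans — 6 left.
Motility −: excludes Stenotrophomonas maltophilia, Burkholderia cepacia, Alcaligenes faecalis — 3 left.
LDC −: all 3 remaining candidates are consistent.
citrate utilisation −: excludes Acinetobacter baumannii — 2 left.
Two candidates remain: Acinetobacter lwoffii and Elizabethkingia meningoseptica.
  Esculin: Acinetobacter lwoffii −, Elizabethkingia meningoseptica + — discriminates.
  cytochrome oxidase: Acinetobacter lwoffii −, Elizabethkingia meningoseptica + — discriminates.
  OF glucose: Acinetobacter lwoffii −, Elizabethkingia meningoseptica + — discriminates.
  Urease: − vs V — variable for at least one, does not separate.

cytochrome oxidase, Esculin, OF glucose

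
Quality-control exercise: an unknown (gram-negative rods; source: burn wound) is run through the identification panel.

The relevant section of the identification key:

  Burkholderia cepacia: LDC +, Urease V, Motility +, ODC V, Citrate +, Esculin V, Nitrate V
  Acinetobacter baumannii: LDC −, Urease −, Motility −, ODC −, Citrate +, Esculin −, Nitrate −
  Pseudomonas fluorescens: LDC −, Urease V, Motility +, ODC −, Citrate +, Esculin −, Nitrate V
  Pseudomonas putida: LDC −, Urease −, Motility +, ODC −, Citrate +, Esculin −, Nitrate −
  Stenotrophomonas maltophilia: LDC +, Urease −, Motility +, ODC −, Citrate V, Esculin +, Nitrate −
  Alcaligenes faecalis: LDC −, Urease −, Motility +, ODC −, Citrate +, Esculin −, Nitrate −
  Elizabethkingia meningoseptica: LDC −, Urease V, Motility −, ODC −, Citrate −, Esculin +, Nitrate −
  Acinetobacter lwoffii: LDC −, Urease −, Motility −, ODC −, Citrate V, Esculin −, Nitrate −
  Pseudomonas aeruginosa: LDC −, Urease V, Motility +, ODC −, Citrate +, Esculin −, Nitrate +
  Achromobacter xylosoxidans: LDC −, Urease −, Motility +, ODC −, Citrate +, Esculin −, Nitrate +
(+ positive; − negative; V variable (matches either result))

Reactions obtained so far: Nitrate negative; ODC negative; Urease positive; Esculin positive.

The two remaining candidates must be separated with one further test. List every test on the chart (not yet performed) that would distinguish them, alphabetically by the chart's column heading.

Citrate, LDC, Motility

Esculin +: excludes 7 organisms — 3 left.
Nitrate −: all 3 remaining candidates are consistent.
ODC −: all 3 remaining candidates are consistent.
Urease +: excludes Stenotrophomonas maltophilia — 2 left.
Two candidates remain: Burkholderia cepacia and Elizabethkingia meningoseptica.
  LDC: Burkholderia cepacia +, Elizabethkingia meningoseptica − — discriminates.
  Motility: Burkholderia cepacia +, Elizabethkingia meningoseptica − — discriminates.
  Citrate: Burkholderia cepacia +, Elizabethkingia meningoseptica − — discriminates.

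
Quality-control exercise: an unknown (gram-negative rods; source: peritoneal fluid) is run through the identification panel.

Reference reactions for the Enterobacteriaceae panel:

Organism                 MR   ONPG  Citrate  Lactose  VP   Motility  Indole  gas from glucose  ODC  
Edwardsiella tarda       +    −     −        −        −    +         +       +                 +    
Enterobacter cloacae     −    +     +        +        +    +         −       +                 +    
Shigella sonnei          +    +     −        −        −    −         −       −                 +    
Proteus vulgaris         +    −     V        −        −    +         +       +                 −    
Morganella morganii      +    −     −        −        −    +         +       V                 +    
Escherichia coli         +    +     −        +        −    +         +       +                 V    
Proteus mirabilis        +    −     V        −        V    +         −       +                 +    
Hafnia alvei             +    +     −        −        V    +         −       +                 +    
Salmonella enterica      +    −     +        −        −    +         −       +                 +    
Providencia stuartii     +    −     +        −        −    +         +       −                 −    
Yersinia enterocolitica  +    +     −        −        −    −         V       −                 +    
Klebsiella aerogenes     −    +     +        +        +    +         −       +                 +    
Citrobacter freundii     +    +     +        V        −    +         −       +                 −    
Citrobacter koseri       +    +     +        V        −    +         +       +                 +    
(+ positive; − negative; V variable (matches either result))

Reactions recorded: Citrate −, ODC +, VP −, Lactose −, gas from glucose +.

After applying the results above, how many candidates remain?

4

VP −: excludes Enterobacter cloacae, Klebsiella aerogenes — 12 left.
Lactose −: excludes Escherichia coli — 11 left.
gas from glucose +: excludes Shigella sonnei, Providencia stuartii, Yersinia enterocolitica — 8 left.
ODC +: excludes Proteus vulgaris, Citrobacter freundii — 6 left.
Citrate −: excludes Salmonella enterica, Citrobacter koseri — 4 left.
Still consistent: Edwardsiella tarda, Hafnia alvei, Morganella morganii, Proteus mirabilis.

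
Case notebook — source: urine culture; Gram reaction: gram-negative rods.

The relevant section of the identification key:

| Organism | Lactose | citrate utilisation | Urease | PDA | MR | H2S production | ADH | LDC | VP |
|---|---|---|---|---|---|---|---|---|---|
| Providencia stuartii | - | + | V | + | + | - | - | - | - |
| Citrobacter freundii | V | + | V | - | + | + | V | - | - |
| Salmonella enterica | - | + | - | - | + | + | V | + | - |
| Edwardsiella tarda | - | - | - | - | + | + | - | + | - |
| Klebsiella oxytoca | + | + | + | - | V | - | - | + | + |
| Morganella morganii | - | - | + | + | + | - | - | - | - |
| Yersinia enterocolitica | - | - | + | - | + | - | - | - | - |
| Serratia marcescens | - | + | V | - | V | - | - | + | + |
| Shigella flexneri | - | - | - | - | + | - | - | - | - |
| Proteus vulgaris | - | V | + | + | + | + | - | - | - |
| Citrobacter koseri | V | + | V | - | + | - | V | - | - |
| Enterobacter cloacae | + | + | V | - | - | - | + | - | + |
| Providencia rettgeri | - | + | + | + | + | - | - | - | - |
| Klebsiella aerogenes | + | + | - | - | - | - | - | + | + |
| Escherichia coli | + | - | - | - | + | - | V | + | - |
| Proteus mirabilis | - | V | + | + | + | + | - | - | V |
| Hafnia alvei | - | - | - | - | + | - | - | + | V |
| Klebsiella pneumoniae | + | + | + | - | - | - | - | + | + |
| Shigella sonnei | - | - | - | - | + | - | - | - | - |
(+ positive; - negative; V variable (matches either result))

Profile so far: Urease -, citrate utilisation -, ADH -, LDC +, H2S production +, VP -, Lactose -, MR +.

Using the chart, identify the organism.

ADH -: excludes Enterobacter cloacae — 18 left.
MR +: excludes Klebsiella aerogenes, Klebsiella pneumoniae — 16 left.
H2S production +: excludes 11 organisms — 5 left.
citrate utilisation -: excludes Citrobacter freundii, Salmonella enterica — 3 left.
VP -: all 3 remaining candidates are consistent.
Urease -: excludes Proteus vulgaris, Proteus mirabilis — 1 left.
Lactose -: the one remaining candidate is consistent.
LDC +: the one remaining candidate is consistent.

Edwardsiella tarda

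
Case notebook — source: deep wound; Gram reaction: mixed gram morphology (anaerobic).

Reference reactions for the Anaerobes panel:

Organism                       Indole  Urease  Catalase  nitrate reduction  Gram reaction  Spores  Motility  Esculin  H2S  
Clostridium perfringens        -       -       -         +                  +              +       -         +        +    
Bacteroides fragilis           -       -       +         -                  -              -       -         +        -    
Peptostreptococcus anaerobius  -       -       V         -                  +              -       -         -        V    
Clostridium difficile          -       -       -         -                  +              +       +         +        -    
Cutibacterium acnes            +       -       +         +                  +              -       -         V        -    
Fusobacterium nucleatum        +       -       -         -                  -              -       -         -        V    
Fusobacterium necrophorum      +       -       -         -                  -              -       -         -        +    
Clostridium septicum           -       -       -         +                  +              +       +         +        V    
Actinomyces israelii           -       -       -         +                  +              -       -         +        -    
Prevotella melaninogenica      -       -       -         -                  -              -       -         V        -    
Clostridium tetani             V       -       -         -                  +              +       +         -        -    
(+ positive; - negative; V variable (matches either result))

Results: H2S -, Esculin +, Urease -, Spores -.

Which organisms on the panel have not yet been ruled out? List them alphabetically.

Actinomyces israelii, Bacteroides fragilis, Cutibacterium acnes, Prevotella melaninogenica

Urease -: all 11 remaining candidates are consistent.
Esculin +: excludes Peptostreptococcus anaerobius, Fusobacterium nucleatum, Fusobacterium necrophorum, Clostridium tetani — 7 left.
H2S -: excludes Clostridium perfringens — 6 left.
Spores -: excludes Clostridium difficile, Clostridium septicum — 4 left.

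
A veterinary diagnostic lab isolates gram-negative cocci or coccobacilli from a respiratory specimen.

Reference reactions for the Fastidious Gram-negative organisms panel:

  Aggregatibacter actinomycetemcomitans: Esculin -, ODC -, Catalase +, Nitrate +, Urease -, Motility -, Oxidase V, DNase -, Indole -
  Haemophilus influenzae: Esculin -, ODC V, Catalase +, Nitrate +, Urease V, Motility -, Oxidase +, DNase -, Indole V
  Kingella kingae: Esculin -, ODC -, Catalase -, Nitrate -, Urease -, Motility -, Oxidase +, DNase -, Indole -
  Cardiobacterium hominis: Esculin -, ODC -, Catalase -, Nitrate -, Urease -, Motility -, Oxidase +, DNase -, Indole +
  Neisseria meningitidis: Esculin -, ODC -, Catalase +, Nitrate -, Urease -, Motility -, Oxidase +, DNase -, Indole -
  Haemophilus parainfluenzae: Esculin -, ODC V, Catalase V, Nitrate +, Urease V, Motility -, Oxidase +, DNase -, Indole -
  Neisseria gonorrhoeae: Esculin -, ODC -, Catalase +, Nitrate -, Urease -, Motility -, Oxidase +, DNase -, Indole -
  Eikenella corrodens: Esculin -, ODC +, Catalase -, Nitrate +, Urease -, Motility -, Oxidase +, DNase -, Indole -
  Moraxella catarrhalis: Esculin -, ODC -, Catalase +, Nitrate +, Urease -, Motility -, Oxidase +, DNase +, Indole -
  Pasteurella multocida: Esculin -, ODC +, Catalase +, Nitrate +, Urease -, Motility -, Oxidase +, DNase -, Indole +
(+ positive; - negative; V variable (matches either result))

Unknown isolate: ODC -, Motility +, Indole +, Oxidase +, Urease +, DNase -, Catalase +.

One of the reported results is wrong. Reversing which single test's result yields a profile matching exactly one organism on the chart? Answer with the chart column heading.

Motility

As reported, no row in the chart matches all 7 reactions.
Reversing ODC → still no organism matches.
Reversing Catalase → still no organism matches.
Reversing Indole → still no organism matches.
Reversing Urease → still no organism matches.
Reversing Oxidase → still no organism matches.
Reversing Motility (to -) → unique match: Haemophilus influenzae.
Reversing DNase → still no organism matches.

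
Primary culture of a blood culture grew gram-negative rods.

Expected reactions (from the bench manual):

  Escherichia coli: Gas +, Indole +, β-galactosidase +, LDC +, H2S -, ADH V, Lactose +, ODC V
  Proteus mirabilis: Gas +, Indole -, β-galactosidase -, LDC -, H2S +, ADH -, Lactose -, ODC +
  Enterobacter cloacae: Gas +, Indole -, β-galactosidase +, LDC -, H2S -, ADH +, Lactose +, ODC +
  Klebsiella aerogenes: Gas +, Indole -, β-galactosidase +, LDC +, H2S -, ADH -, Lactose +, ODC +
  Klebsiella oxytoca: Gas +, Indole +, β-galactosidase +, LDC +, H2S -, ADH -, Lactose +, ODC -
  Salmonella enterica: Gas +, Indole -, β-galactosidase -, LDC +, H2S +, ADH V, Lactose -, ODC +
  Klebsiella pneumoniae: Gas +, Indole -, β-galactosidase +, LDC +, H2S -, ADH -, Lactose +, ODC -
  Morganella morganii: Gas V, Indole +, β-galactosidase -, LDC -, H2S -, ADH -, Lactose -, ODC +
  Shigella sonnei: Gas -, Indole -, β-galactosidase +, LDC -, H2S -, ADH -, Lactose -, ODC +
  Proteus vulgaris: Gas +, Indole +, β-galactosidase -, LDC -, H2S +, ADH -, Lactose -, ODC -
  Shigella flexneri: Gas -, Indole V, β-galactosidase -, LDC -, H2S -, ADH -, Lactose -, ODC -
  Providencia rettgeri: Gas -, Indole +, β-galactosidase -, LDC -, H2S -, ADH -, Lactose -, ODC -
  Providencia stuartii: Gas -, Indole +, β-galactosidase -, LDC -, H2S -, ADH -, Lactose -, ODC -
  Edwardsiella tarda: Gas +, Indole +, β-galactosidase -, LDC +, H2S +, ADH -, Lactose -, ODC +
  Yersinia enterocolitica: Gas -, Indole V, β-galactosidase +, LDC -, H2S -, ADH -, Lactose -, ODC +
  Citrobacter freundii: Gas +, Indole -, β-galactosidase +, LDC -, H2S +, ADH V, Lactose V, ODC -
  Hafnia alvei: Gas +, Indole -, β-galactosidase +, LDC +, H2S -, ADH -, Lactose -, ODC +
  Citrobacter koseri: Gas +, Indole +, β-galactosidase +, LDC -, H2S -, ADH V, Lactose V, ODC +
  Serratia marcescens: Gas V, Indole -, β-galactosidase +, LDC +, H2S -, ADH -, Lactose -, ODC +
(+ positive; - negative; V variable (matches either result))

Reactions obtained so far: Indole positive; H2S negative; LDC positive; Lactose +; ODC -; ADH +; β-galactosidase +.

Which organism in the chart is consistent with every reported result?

Lactose +: excludes 12 organisms — 7 left.
Indole +: excludes Enterobacter cloacae, Klebsiella aerogenes, Klebsiella pneumoniae, Citrobacter freundii — 3 left.
H2S -: all 3 remaining candidates are consistent.
ADH +: excludes Klebsiella oxytoca — 2 left.
LDC +: excludes Citrobacter koseri — 1 left.
β-galactosidase +: the one remaining candidate is consistent.
ODC -: the one remaining candidate is consistent.

Escherichia coli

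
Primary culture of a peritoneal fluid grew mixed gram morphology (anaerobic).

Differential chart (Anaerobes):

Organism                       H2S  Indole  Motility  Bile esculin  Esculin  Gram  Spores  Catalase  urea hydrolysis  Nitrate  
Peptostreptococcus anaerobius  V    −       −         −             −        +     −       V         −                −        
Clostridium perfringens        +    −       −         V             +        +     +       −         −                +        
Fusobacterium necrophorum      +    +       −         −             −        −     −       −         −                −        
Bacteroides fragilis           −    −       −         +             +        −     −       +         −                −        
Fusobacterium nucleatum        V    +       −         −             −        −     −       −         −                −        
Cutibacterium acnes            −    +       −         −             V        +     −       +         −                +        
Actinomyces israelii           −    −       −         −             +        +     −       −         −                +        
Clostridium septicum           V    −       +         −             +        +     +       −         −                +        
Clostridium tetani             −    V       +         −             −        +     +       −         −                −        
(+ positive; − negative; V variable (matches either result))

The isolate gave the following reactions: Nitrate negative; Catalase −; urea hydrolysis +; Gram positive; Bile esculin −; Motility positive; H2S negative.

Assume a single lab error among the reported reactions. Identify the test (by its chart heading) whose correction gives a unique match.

urea hydrolysis

As reported, no row in the chart matches all 7 reactions.
Reversing Bile esculin → still no organism matches.
Reversing Motility → still no organism matches.
Reversing H2S → still no organism matches.
Reversing urea hydrolysis (to −) → unique match: Clostridium tetani.
Reversing Catalase → still no organism matches.
Reversing Nitrate → still no organism matches.
Reversing Gram → still no organism matches.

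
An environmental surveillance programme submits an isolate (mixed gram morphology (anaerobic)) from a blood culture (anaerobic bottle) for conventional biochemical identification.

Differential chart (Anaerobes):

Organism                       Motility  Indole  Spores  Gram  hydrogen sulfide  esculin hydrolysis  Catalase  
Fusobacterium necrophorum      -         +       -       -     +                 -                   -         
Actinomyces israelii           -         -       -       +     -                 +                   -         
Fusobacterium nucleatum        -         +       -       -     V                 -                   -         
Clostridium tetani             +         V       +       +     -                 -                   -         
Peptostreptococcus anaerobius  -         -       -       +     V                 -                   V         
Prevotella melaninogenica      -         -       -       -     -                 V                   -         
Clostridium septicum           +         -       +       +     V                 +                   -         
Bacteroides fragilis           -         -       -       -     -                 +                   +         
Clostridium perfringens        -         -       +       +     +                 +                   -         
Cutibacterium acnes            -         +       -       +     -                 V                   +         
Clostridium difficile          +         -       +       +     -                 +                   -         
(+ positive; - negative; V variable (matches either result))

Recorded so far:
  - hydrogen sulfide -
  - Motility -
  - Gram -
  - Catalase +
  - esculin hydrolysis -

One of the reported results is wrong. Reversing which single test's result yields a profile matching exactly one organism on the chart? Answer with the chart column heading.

esculin hydrolysis

As reported, no row in the chart matches all 5 reactions.
Reversing esculin hydrolysis (to +) → unique match: Bacteroides fragilis.
Reversing Catalase → 2 organisms match (not unique).
Reversing Motility → still no organism matches.
Reversing Gram → 2 organisms match (not unique).
Reversing hydrogen sulfide → still no organism matches.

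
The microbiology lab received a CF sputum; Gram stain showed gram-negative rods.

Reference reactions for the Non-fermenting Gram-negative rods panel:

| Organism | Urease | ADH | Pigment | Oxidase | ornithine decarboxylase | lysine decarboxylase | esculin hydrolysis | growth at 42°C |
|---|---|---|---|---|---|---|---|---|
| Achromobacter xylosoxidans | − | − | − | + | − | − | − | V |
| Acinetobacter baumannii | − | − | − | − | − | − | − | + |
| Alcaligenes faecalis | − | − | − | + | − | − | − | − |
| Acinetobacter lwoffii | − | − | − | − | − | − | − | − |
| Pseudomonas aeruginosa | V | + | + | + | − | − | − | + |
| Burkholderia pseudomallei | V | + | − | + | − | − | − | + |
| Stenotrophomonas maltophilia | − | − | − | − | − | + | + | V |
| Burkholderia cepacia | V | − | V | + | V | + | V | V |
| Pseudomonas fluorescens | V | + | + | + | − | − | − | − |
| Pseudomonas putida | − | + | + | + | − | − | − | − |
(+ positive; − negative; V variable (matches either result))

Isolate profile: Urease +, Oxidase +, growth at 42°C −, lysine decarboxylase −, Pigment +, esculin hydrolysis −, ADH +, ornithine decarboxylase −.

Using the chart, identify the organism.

lysine decarboxylase −: excludes Stenotrophomonas maltophilia, Burkholderia cepacia — 8 left.
esculin hydrolysis −: all 8 remaining candidates are consistent.
growth at 42°C −: excludes Acinetobacter baumannii, Pseudomonas aeruginosa, Burkholderia pseudomallei — 5 left.
ornithine decarboxylase −: all 5 remaining candidates are consistent.
Pigment +: excludes Achromobacter xylosoxidans, Alcaligenes faecalis, Acinetobacter lwoffii — 2 left.
Oxidase +: all 2 remaining candidates are consistent.
Urease +: excludes Pseudomonas putida — 1 left.
ADH +: the one remaining candidate is consistent.

Pseudomonas fluorescens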